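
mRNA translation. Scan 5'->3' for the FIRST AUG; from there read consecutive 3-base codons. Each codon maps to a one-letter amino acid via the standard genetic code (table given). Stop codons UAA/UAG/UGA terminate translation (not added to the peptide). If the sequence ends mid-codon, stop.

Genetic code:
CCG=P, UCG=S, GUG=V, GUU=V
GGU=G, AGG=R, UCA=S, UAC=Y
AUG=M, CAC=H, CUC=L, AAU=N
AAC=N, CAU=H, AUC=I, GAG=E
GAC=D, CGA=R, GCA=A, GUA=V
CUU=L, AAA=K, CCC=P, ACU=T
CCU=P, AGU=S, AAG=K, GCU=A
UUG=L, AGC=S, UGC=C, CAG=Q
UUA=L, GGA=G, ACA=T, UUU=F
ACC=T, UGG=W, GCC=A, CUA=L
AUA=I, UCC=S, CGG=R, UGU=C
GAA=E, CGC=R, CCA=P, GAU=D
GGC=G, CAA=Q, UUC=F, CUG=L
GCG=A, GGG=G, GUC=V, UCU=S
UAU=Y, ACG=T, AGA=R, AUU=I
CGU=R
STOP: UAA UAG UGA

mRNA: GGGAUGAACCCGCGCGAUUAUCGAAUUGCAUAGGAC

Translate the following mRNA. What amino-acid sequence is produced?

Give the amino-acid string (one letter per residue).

Answer: MNPRDYRIA

Derivation:
start AUG at pos 3
pos 3: AUG -> M; peptide=M
pos 6: AAC -> N; peptide=MN
pos 9: CCG -> P; peptide=MNP
pos 12: CGC -> R; peptide=MNPR
pos 15: GAU -> D; peptide=MNPRD
pos 18: UAU -> Y; peptide=MNPRDY
pos 21: CGA -> R; peptide=MNPRDYR
pos 24: AUU -> I; peptide=MNPRDYRI
pos 27: GCA -> A; peptide=MNPRDYRIA
pos 30: UAG -> STOP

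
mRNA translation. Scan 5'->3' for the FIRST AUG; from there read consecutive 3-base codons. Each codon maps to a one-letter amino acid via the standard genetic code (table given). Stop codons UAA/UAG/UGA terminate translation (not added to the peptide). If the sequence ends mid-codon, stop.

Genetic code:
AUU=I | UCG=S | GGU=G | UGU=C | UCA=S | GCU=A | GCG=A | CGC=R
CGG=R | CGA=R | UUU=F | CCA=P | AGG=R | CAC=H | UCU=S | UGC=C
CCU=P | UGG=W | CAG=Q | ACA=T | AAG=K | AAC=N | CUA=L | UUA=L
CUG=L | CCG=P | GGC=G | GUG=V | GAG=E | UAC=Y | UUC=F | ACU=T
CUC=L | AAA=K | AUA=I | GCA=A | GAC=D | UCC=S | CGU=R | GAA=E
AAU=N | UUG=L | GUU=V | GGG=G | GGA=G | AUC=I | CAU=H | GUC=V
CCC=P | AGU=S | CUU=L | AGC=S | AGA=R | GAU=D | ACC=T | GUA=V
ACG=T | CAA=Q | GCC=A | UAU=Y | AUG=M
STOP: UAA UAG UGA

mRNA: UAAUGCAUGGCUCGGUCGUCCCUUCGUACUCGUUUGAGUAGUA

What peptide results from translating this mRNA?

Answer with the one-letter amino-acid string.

Answer: MHGSVVPSYSFE

Derivation:
start AUG at pos 2
pos 2: AUG -> M; peptide=M
pos 5: CAU -> H; peptide=MH
pos 8: GGC -> G; peptide=MHG
pos 11: UCG -> S; peptide=MHGS
pos 14: GUC -> V; peptide=MHGSV
pos 17: GUC -> V; peptide=MHGSVV
pos 20: CCU -> P; peptide=MHGSVVP
pos 23: UCG -> S; peptide=MHGSVVPS
pos 26: UAC -> Y; peptide=MHGSVVPSY
pos 29: UCG -> S; peptide=MHGSVVPSYS
pos 32: UUU -> F; peptide=MHGSVVPSYSF
pos 35: GAG -> E; peptide=MHGSVVPSYSFE
pos 38: UAG -> STOP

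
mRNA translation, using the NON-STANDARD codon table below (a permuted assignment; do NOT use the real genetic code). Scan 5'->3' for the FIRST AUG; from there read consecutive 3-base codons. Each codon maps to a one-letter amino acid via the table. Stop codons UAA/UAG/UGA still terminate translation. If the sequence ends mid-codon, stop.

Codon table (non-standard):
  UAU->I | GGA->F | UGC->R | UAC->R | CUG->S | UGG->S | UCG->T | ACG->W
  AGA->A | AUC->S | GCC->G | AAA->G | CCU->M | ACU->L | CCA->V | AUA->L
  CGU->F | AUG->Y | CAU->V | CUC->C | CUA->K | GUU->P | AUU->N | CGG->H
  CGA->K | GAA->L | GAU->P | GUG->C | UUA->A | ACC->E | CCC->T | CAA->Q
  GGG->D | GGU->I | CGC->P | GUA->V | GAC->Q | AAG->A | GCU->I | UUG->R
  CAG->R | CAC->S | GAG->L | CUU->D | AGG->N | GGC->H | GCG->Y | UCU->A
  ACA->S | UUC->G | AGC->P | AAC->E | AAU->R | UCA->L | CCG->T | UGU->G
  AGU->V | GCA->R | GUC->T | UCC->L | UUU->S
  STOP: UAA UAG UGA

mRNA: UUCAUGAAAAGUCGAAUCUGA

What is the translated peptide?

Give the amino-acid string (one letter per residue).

start AUG at pos 3
pos 3: AUG -> Y; peptide=Y
pos 6: AAA -> G; peptide=YG
pos 9: AGU -> V; peptide=YGV
pos 12: CGA -> K; peptide=YGVK
pos 15: AUC -> S; peptide=YGVKS
pos 18: UGA -> STOP

Answer: YGVKS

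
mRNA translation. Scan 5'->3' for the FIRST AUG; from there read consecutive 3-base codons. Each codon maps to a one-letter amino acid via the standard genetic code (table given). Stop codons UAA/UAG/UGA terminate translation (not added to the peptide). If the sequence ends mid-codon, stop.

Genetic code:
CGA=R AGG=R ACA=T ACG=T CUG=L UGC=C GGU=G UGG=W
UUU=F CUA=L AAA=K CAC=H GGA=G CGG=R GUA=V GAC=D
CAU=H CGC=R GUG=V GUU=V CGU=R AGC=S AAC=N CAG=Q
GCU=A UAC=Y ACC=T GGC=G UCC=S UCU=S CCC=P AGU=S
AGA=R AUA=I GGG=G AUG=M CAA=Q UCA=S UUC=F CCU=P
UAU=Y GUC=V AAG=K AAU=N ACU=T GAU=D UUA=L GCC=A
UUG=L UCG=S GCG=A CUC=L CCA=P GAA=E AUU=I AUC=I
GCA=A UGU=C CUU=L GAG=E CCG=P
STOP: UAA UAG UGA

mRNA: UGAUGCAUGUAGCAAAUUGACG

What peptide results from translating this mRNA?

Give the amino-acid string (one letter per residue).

start AUG at pos 2
pos 2: AUG -> M; peptide=M
pos 5: CAU -> H; peptide=MH
pos 8: GUA -> V; peptide=MHV
pos 11: GCA -> A; peptide=MHVA
pos 14: AAU -> N; peptide=MHVAN
pos 17: UGA -> STOP

Answer: MHVAN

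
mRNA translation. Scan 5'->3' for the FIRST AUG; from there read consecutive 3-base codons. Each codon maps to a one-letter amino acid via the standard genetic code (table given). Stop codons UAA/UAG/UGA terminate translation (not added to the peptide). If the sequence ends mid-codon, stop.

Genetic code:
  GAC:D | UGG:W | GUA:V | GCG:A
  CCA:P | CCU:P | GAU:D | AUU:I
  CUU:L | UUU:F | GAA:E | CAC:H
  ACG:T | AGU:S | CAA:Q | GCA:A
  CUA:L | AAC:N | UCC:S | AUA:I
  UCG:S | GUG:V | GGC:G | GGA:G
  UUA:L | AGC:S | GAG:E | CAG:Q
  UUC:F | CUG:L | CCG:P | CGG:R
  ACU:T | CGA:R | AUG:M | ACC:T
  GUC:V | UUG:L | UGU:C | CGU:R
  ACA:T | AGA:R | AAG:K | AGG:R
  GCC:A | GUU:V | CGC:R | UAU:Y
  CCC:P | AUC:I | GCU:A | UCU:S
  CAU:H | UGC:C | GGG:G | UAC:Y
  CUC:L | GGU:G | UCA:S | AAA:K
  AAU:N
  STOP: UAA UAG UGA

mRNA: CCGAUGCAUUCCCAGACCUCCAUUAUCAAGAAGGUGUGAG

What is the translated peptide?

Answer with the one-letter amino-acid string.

Answer: MHSQTSIIKKV

Derivation:
start AUG at pos 3
pos 3: AUG -> M; peptide=M
pos 6: CAU -> H; peptide=MH
pos 9: UCC -> S; peptide=MHS
pos 12: CAG -> Q; peptide=MHSQ
pos 15: ACC -> T; peptide=MHSQT
pos 18: UCC -> S; peptide=MHSQTS
pos 21: AUU -> I; peptide=MHSQTSI
pos 24: AUC -> I; peptide=MHSQTSII
pos 27: AAG -> K; peptide=MHSQTSIIK
pos 30: AAG -> K; peptide=MHSQTSIIKK
pos 33: GUG -> V; peptide=MHSQTSIIKKV
pos 36: UGA -> STOP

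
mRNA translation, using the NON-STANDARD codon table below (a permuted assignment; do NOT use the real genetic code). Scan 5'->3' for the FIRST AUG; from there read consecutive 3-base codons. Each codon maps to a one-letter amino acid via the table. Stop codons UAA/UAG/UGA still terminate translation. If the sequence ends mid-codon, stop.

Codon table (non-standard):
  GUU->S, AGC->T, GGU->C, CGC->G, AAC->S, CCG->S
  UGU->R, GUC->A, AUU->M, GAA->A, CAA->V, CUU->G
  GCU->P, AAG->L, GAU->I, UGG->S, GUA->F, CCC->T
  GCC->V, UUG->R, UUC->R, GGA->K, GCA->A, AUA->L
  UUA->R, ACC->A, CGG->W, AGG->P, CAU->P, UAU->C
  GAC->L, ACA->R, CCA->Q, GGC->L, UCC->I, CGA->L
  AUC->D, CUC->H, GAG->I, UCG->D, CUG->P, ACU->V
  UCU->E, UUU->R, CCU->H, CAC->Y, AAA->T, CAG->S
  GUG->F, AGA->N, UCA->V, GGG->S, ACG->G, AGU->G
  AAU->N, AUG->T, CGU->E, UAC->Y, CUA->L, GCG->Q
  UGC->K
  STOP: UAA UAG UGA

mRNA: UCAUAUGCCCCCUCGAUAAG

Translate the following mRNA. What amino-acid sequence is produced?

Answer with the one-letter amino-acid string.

start AUG at pos 4
pos 4: AUG -> T; peptide=T
pos 7: CCC -> T; peptide=TT
pos 10: CCU -> H; peptide=TTH
pos 13: CGA -> L; peptide=TTHL
pos 16: UAA -> STOP

Answer: TTHL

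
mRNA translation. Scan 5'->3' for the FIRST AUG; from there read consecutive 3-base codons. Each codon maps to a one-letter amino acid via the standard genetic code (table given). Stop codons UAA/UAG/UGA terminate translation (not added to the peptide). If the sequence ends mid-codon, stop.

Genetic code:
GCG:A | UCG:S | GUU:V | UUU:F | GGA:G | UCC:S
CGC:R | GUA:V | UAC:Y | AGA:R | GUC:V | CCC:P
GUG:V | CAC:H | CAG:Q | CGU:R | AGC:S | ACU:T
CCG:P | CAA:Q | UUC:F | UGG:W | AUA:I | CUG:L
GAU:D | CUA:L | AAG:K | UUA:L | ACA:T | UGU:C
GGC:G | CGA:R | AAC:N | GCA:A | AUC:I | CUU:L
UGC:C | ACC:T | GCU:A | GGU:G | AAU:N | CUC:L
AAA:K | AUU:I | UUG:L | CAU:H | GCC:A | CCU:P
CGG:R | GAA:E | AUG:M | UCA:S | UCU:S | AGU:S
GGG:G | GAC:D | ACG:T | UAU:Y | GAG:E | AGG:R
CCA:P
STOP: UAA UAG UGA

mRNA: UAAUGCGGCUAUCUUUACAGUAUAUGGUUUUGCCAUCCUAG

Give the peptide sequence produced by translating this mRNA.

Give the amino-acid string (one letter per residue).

Answer: MRLSLQYMVLPS

Derivation:
start AUG at pos 2
pos 2: AUG -> M; peptide=M
pos 5: CGG -> R; peptide=MR
pos 8: CUA -> L; peptide=MRL
pos 11: UCU -> S; peptide=MRLS
pos 14: UUA -> L; peptide=MRLSL
pos 17: CAG -> Q; peptide=MRLSLQ
pos 20: UAU -> Y; peptide=MRLSLQY
pos 23: AUG -> M; peptide=MRLSLQYM
pos 26: GUU -> V; peptide=MRLSLQYMV
pos 29: UUG -> L; peptide=MRLSLQYMVL
pos 32: CCA -> P; peptide=MRLSLQYMVLP
pos 35: UCC -> S; peptide=MRLSLQYMVLPS
pos 38: UAG -> STOP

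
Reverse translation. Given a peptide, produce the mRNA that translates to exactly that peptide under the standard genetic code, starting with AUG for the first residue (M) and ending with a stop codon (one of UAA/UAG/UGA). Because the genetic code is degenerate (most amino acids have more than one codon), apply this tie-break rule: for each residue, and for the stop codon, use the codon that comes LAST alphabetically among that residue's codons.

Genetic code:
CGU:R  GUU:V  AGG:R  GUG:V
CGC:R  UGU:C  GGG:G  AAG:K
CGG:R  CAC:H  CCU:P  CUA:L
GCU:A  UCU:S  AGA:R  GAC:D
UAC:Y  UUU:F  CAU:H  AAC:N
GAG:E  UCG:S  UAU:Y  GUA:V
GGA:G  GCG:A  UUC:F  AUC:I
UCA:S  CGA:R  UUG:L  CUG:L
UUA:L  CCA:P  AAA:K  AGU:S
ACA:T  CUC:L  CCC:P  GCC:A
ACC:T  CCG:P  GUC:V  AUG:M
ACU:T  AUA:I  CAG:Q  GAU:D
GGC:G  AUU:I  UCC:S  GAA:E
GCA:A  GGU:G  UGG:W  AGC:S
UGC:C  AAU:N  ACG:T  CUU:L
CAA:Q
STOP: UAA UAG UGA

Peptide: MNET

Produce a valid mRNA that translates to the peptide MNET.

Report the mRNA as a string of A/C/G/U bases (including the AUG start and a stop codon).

residue 1: M -> AUG (start codon)
residue 2: N codons sorted = AAC,AAU -> pick last = AAU
residue 3: E codons sorted = GAA,GAG -> pick last = GAG
residue 4: T codons sorted = ACA,ACC,ACG,ACU -> pick last = ACU
terminator: stop codons sorted = UAA,UAG,UGA -> pick last = UGA

Answer: mRNA: AUGAAUGAGACUUGA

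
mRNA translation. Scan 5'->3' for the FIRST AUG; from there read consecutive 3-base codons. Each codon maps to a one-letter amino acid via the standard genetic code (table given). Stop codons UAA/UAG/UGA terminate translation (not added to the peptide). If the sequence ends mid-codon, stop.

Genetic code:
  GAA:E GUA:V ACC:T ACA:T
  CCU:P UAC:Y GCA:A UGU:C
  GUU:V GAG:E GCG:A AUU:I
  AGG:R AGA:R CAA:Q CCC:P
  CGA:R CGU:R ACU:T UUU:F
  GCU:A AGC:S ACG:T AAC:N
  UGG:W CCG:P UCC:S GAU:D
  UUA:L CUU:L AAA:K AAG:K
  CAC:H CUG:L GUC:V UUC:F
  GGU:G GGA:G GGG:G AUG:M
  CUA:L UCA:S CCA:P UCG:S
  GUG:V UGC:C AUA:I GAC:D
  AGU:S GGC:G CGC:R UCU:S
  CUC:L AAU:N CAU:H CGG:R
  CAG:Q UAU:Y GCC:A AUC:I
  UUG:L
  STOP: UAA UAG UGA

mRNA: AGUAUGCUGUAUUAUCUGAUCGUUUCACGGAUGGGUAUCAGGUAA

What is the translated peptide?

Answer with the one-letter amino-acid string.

start AUG at pos 3
pos 3: AUG -> M; peptide=M
pos 6: CUG -> L; peptide=ML
pos 9: UAU -> Y; peptide=MLY
pos 12: UAU -> Y; peptide=MLYY
pos 15: CUG -> L; peptide=MLYYL
pos 18: AUC -> I; peptide=MLYYLI
pos 21: GUU -> V; peptide=MLYYLIV
pos 24: UCA -> S; peptide=MLYYLIVS
pos 27: CGG -> R; peptide=MLYYLIVSR
pos 30: AUG -> M; peptide=MLYYLIVSRM
pos 33: GGU -> G; peptide=MLYYLIVSRMG
pos 36: AUC -> I; peptide=MLYYLIVSRMGI
pos 39: AGG -> R; peptide=MLYYLIVSRMGIR
pos 42: UAA -> STOP

Answer: MLYYLIVSRMGIR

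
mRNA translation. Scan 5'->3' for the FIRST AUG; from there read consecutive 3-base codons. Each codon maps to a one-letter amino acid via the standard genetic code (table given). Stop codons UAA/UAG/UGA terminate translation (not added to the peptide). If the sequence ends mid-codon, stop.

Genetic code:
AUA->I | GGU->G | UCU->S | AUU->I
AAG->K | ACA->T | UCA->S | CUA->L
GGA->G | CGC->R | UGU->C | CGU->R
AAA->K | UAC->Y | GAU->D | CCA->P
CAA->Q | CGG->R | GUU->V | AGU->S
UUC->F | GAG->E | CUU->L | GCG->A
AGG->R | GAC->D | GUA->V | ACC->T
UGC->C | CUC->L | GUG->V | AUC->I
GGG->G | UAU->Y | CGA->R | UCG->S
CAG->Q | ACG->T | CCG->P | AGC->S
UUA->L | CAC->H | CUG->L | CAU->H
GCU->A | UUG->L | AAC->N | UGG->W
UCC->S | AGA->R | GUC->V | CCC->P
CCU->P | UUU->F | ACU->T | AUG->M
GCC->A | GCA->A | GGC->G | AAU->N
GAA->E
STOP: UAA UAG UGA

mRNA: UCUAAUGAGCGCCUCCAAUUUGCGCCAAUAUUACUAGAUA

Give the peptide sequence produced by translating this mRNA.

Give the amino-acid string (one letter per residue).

start AUG at pos 4
pos 4: AUG -> M; peptide=M
pos 7: AGC -> S; peptide=MS
pos 10: GCC -> A; peptide=MSA
pos 13: UCC -> S; peptide=MSAS
pos 16: AAU -> N; peptide=MSASN
pos 19: UUG -> L; peptide=MSASNL
pos 22: CGC -> R; peptide=MSASNLR
pos 25: CAA -> Q; peptide=MSASNLRQ
pos 28: UAU -> Y; peptide=MSASNLRQY
pos 31: UAC -> Y; peptide=MSASNLRQYY
pos 34: UAG -> STOP

Answer: MSASNLRQYY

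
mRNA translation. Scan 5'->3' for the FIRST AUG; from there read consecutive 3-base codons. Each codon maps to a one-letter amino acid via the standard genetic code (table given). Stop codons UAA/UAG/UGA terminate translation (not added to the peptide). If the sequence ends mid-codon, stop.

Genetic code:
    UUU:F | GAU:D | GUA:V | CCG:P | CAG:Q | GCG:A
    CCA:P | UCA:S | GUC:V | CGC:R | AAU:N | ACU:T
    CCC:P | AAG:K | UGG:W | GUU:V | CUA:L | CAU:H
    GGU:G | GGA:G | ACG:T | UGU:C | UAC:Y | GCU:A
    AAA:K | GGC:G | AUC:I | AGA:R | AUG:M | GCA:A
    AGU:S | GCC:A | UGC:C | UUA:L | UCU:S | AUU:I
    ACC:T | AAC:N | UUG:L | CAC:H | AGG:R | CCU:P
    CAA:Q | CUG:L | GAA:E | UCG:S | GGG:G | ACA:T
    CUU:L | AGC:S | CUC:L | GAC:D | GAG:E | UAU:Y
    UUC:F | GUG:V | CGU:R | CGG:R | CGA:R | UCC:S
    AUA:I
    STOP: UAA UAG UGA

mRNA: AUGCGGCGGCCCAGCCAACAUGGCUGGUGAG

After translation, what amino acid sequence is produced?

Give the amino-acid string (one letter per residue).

start AUG at pos 0
pos 0: AUG -> M; peptide=M
pos 3: CGG -> R; peptide=MR
pos 6: CGG -> R; peptide=MRR
pos 9: CCC -> P; peptide=MRRP
pos 12: AGC -> S; peptide=MRRPS
pos 15: CAA -> Q; peptide=MRRPSQ
pos 18: CAU -> H; peptide=MRRPSQH
pos 21: GGC -> G; peptide=MRRPSQHG
pos 24: UGG -> W; peptide=MRRPSQHGW
pos 27: UGA -> STOP

Answer: MRRPSQHGW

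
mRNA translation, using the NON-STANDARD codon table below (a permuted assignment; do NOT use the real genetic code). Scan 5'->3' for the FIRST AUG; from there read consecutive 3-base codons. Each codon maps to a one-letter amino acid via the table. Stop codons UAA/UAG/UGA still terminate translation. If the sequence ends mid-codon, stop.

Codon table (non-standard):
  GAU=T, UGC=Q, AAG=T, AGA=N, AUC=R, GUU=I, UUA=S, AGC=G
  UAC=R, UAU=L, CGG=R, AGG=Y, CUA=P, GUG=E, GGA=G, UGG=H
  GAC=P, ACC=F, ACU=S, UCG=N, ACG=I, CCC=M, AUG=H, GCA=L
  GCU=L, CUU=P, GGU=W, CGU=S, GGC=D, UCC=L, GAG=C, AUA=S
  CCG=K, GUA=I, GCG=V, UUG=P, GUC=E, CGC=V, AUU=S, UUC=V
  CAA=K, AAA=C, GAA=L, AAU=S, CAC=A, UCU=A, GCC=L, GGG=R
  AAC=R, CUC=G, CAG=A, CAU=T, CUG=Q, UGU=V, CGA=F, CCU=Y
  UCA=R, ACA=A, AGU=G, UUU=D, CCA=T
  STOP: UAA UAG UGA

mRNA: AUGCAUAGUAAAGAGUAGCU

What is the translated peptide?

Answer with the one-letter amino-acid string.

Answer: HTGCC

Derivation:
start AUG at pos 0
pos 0: AUG -> H; peptide=H
pos 3: CAU -> T; peptide=HT
pos 6: AGU -> G; peptide=HTG
pos 9: AAA -> C; peptide=HTGC
pos 12: GAG -> C; peptide=HTGCC
pos 15: UAG -> STOP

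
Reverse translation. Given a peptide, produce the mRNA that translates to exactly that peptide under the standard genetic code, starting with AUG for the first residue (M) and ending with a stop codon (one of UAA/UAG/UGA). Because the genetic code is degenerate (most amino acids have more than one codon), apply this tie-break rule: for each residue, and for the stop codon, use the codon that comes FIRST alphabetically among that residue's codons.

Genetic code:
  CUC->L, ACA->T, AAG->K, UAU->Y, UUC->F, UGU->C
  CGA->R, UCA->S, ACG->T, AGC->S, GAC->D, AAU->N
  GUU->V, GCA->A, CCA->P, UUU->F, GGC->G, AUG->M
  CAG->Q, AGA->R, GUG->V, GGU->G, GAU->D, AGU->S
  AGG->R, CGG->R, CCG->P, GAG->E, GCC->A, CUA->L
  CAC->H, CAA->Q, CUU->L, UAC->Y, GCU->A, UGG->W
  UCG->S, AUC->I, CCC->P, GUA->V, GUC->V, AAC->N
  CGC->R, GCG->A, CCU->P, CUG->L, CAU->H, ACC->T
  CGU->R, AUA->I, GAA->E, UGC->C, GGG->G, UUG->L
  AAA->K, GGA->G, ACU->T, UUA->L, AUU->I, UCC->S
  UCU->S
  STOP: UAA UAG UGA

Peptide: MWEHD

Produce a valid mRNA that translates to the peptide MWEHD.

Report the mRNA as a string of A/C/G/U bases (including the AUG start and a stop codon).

Answer: mRNA: AUGUGGGAACACGACUAA

Derivation:
residue 1: M -> AUG (start codon)
residue 2: W -> UGG (only codon)
residue 3: E codons sorted = GAA,GAG -> pick first = GAA
residue 4: H codons sorted = CAC,CAU -> pick first = CAC
residue 5: D codons sorted = GAC,GAU -> pick first = GAC
terminator: stop codons sorted = UAA,UAG,UGA -> pick first = UAA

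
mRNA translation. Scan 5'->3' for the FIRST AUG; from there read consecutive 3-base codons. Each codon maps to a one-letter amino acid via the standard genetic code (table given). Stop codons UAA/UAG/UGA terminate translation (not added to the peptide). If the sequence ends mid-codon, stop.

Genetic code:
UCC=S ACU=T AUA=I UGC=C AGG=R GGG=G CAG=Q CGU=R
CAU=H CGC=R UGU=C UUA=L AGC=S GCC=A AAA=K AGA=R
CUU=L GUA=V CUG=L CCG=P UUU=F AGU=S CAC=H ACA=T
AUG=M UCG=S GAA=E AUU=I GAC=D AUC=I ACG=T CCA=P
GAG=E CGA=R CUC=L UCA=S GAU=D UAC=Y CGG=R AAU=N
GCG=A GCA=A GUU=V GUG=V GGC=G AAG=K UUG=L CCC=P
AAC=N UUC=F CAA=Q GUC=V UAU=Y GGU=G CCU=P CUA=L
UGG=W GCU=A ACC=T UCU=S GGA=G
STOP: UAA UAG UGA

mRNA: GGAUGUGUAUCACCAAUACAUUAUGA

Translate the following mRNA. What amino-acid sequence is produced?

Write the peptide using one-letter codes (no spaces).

start AUG at pos 2
pos 2: AUG -> M; peptide=M
pos 5: UGU -> C; peptide=MC
pos 8: AUC -> I; peptide=MCI
pos 11: ACC -> T; peptide=MCIT
pos 14: AAU -> N; peptide=MCITN
pos 17: ACA -> T; peptide=MCITNT
pos 20: UUA -> L; peptide=MCITNTL
pos 23: UGA -> STOP

Answer: MCITNTL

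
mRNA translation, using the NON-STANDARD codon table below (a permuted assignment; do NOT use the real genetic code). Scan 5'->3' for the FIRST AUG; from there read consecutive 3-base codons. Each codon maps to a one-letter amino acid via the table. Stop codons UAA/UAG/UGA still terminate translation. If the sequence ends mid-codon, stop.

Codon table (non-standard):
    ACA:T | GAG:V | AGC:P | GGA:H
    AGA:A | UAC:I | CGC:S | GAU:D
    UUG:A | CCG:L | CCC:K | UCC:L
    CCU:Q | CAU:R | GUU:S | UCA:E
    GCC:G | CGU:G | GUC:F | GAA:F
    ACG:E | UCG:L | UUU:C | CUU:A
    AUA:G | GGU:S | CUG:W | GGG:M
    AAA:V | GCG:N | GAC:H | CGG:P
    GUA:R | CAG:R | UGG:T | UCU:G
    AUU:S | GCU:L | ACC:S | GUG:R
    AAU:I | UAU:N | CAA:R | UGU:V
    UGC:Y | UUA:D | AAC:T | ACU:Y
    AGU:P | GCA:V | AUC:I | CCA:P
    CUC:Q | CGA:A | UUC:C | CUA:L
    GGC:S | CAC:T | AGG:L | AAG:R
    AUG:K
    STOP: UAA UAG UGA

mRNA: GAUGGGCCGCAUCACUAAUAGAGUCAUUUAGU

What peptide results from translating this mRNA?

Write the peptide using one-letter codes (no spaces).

start AUG at pos 1
pos 1: AUG -> K; peptide=K
pos 4: GGC -> S; peptide=KS
pos 7: CGC -> S; peptide=KSS
pos 10: AUC -> I; peptide=KSSI
pos 13: ACU -> Y; peptide=KSSIY
pos 16: AAU -> I; peptide=KSSIYI
pos 19: AGA -> A; peptide=KSSIYIA
pos 22: GUC -> F; peptide=KSSIYIAF
pos 25: AUU -> S; peptide=KSSIYIAFS
pos 28: UAG -> STOP

Answer: KSSIYIAFS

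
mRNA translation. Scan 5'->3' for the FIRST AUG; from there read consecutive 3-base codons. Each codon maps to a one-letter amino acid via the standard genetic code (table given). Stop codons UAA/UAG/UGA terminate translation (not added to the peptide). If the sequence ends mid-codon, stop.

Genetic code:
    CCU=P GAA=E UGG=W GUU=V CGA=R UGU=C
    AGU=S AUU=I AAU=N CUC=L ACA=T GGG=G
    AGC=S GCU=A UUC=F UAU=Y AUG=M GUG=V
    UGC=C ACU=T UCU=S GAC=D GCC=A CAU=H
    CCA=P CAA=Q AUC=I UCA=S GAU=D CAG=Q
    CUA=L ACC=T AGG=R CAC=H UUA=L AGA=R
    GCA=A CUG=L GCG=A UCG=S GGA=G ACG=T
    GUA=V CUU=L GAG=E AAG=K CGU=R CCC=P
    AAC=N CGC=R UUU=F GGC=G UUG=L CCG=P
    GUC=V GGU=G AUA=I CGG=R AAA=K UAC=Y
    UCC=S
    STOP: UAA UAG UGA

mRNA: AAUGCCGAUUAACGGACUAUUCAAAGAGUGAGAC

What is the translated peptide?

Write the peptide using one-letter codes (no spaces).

Answer: MPINGLFKE

Derivation:
start AUG at pos 1
pos 1: AUG -> M; peptide=M
pos 4: CCG -> P; peptide=MP
pos 7: AUU -> I; peptide=MPI
pos 10: AAC -> N; peptide=MPIN
pos 13: GGA -> G; peptide=MPING
pos 16: CUA -> L; peptide=MPINGL
pos 19: UUC -> F; peptide=MPINGLF
pos 22: AAA -> K; peptide=MPINGLFK
pos 25: GAG -> E; peptide=MPINGLFKE
pos 28: UGA -> STOP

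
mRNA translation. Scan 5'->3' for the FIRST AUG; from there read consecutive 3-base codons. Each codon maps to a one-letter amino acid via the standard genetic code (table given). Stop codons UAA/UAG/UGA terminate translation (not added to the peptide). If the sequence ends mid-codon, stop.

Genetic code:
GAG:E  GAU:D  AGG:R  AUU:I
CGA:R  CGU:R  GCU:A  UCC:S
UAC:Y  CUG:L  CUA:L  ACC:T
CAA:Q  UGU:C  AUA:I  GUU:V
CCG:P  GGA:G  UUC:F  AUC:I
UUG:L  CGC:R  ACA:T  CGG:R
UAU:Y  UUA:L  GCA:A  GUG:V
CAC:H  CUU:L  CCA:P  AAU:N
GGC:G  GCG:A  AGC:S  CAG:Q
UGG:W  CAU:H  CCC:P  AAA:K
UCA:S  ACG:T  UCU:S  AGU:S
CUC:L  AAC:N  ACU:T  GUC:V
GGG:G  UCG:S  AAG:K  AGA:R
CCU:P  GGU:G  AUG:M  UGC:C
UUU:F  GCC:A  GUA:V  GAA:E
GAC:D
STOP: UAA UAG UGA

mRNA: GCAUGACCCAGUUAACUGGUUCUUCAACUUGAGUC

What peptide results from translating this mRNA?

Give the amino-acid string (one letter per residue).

Answer: MTQLTGSST

Derivation:
start AUG at pos 2
pos 2: AUG -> M; peptide=M
pos 5: ACC -> T; peptide=MT
pos 8: CAG -> Q; peptide=MTQ
pos 11: UUA -> L; peptide=MTQL
pos 14: ACU -> T; peptide=MTQLT
pos 17: GGU -> G; peptide=MTQLTG
pos 20: UCU -> S; peptide=MTQLTGS
pos 23: UCA -> S; peptide=MTQLTGSS
pos 26: ACU -> T; peptide=MTQLTGSST
pos 29: UGA -> STOP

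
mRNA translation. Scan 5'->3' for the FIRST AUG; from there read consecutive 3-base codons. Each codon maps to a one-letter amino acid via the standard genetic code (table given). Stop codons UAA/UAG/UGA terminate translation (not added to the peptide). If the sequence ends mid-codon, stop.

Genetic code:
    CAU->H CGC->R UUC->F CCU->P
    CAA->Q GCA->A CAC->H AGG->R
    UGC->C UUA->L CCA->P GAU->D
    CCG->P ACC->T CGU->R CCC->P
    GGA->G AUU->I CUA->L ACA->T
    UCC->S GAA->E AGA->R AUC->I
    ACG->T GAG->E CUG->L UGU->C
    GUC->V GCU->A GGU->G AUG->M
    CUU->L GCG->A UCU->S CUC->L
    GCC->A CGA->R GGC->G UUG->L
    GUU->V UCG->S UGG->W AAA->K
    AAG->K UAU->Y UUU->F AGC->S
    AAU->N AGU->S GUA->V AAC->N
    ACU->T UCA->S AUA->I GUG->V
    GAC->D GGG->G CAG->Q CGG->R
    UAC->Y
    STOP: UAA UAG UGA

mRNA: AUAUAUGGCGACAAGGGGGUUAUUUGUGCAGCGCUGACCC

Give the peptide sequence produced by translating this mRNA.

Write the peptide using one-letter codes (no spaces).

start AUG at pos 4
pos 4: AUG -> M; peptide=M
pos 7: GCG -> A; peptide=MA
pos 10: ACA -> T; peptide=MAT
pos 13: AGG -> R; peptide=MATR
pos 16: GGG -> G; peptide=MATRG
pos 19: UUA -> L; peptide=MATRGL
pos 22: UUU -> F; peptide=MATRGLF
pos 25: GUG -> V; peptide=MATRGLFV
pos 28: CAG -> Q; peptide=MATRGLFVQ
pos 31: CGC -> R; peptide=MATRGLFVQR
pos 34: UGA -> STOP

Answer: MATRGLFVQR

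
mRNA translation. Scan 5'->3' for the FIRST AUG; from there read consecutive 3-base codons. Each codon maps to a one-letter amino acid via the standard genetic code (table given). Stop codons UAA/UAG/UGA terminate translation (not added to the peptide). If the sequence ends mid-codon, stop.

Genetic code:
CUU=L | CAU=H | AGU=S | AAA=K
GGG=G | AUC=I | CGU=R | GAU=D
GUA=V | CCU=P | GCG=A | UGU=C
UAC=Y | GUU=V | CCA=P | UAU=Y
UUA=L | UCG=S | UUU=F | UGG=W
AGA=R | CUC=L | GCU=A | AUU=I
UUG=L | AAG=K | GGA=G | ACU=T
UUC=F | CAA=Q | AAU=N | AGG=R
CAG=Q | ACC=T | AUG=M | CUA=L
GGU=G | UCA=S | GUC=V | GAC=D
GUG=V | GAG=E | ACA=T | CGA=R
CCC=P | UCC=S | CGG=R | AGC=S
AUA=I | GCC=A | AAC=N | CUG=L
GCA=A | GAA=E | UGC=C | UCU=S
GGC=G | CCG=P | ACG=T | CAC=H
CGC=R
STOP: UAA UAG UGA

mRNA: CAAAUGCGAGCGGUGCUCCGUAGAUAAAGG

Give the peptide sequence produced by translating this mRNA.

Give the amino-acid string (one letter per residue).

start AUG at pos 3
pos 3: AUG -> M; peptide=M
pos 6: CGA -> R; peptide=MR
pos 9: GCG -> A; peptide=MRA
pos 12: GUG -> V; peptide=MRAV
pos 15: CUC -> L; peptide=MRAVL
pos 18: CGU -> R; peptide=MRAVLR
pos 21: AGA -> R; peptide=MRAVLRR
pos 24: UAA -> STOP

Answer: MRAVLRR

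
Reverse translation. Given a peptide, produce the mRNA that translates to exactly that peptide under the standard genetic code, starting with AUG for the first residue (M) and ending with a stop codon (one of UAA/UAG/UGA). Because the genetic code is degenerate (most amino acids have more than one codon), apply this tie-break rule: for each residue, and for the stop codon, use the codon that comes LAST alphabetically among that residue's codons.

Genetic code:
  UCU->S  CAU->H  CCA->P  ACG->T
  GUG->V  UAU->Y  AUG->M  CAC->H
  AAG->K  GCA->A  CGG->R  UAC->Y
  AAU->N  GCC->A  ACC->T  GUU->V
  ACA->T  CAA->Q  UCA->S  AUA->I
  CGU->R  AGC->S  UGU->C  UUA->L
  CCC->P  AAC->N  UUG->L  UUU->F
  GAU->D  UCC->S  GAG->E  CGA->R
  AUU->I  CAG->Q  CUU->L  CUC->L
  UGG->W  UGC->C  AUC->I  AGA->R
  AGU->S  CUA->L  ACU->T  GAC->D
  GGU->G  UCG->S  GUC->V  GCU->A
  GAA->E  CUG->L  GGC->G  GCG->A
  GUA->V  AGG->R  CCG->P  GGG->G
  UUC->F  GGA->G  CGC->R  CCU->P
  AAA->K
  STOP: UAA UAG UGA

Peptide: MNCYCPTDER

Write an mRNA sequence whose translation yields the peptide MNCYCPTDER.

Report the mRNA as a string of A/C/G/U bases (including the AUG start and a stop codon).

Answer: mRNA: AUGAAUUGUUAUUGUCCUACUGAUGAGCGUUGA

Derivation:
residue 1: M -> AUG (start codon)
residue 2: N codons sorted = AAC,AAU -> pick last = AAU
residue 3: C codons sorted = UGC,UGU -> pick last = UGU
residue 4: Y codons sorted = UAC,UAU -> pick last = UAU
residue 5: C codons sorted = UGC,UGU -> pick last = UGU
residue 6: P codons sorted = CCA,CCC,CCG,CCU -> pick last = CCU
residue 7: T codons sorted = ACA,ACC,ACG,ACU -> pick last = ACU
residue 8: D codons sorted = GAC,GAU -> pick last = GAU
residue 9: E codons sorted = GAA,GAG -> pick last = GAG
residue 10: R codons sorted = AGA,AGG,CGA,CGC,CGG,CGU -> pick last = CGU
terminator: stop codons sorted = UAA,UAG,UGA -> pick last = UGA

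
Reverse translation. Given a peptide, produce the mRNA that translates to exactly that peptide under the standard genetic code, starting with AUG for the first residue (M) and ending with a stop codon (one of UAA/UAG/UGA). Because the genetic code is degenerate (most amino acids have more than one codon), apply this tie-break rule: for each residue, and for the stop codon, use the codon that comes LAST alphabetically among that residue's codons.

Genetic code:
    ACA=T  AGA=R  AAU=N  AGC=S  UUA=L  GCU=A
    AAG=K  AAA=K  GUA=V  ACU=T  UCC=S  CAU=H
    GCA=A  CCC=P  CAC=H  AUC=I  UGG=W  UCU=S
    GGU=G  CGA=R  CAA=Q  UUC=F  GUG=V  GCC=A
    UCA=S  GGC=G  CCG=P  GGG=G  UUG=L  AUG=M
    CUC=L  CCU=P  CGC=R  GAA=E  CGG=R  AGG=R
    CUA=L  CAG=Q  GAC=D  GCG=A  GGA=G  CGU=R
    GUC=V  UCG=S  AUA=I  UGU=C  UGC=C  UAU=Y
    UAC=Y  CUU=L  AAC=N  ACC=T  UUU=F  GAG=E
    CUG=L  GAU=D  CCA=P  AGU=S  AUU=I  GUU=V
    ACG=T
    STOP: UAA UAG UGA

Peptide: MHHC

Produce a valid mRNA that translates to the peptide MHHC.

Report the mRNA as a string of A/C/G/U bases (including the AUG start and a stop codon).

Answer: mRNA: AUGCAUCAUUGUUGA

Derivation:
residue 1: M -> AUG (start codon)
residue 2: H codons sorted = CAC,CAU -> pick last = CAU
residue 3: H codons sorted = CAC,CAU -> pick last = CAU
residue 4: C codons sorted = UGC,UGU -> pick last = UGU
terminator: stop codons sorted = UAA,UAG,UGA -> pick last = UGA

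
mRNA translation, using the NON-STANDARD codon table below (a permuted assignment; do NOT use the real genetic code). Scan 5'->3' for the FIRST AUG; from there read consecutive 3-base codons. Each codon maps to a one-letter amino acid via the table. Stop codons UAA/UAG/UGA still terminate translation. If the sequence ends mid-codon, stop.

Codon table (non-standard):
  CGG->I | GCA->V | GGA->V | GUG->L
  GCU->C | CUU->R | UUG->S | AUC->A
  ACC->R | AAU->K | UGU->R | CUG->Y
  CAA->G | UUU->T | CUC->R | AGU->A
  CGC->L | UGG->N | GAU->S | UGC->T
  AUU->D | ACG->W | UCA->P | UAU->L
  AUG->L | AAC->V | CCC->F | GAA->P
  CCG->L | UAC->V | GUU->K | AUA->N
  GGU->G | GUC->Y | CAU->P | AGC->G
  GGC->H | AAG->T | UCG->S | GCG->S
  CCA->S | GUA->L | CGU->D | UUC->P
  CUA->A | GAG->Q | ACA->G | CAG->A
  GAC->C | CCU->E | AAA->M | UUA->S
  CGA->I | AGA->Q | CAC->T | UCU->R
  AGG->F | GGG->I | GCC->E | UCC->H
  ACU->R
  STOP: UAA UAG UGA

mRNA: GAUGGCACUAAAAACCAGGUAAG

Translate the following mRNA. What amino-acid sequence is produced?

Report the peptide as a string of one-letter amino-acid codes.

Answer: LVAMRF

Derivation:
start AUG at pos 1
pos 1: AUG -> L; peptide=L
pos 4: GCA -> V; peptide=LV
pos 7: CUA -> A; peptide=LVA
pos 10: AAA -> M; peptide=LVAM
pos 13: ACC -> R; peptide=LVAMR
pos 16: AGG -> F; peptide=LVAMRF
pos 19: UAA -> STOP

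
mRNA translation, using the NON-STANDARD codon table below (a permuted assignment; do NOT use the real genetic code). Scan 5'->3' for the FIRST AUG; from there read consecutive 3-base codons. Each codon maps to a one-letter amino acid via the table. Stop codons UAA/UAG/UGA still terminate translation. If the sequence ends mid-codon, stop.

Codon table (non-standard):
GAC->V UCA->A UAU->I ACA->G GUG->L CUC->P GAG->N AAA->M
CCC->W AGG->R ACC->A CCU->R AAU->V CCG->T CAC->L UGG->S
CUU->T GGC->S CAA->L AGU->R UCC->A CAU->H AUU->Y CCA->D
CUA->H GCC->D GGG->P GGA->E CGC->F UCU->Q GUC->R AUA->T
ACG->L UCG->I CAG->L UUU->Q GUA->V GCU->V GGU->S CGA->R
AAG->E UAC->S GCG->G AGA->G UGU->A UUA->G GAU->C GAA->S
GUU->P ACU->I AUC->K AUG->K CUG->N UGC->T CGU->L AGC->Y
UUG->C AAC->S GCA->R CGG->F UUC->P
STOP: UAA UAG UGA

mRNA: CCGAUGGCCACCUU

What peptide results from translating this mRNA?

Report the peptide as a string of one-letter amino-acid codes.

start AUG at pos 3
pos 3: AUG -> K; peptide=K
pos 6: GCC -> D; peptide=KD
pos 9: ACC -> A; peptide=KDA
pos 12: only 2 nt remain (<3), stop (end of mRNA)

Answer: KDA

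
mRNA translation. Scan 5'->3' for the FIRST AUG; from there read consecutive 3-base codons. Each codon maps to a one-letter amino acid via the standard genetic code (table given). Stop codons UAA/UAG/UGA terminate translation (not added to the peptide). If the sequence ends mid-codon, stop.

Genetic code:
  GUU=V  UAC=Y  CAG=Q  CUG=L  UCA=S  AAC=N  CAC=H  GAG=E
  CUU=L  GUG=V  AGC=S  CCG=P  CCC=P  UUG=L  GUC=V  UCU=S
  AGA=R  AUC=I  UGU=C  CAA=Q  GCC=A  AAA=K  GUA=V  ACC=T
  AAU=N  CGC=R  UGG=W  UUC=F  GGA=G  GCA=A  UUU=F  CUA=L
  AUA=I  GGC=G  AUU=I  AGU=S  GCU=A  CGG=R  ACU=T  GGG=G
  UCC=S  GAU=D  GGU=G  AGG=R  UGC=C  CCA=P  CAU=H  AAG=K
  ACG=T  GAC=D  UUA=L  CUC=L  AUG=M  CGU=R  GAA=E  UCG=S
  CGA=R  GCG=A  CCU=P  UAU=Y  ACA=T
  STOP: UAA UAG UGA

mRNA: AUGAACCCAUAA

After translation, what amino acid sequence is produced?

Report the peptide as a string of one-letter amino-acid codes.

Answer: MNP

Derivation:
start AUG at pos 0
pos 0: AUG -> M; peptide=M
pos 3: AAC -> N; peptide=MN
pos 6: CCA -> P; peptide=MNP
pos 9: UAA -> STOP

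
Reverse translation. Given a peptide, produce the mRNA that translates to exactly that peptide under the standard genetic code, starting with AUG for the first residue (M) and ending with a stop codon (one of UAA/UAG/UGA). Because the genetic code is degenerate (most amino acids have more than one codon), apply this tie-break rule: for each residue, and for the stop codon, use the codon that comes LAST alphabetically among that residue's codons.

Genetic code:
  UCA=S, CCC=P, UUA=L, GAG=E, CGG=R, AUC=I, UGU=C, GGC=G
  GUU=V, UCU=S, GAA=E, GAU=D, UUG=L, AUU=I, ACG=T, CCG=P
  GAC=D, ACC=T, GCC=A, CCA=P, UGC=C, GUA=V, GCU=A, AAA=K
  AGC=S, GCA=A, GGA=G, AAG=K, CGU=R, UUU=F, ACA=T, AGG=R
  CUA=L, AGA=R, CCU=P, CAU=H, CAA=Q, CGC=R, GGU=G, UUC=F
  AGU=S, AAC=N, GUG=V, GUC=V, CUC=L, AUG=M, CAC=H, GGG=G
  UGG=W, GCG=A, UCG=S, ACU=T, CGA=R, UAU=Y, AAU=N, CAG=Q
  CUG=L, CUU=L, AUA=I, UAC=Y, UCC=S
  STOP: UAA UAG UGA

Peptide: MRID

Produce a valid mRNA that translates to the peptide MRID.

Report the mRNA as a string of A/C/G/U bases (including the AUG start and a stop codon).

Answer: mRNA: AUGCGUAUUGAUUGA

Derivation:
residue 1: M -> AUG (start codon)
residue 2: R codons sorted = AGA,AGG,CGA,CGC,CGG,CGU -> pick last = CGU
residue 3: I codons sorted = AUA,AUC,AUU -> pick last = AUU
residue 4: D codons sorted = GAC,GAU -> pick last = GAU
terminator: stop codons sorted = UAA,UAG,UGA -> pick last = UGA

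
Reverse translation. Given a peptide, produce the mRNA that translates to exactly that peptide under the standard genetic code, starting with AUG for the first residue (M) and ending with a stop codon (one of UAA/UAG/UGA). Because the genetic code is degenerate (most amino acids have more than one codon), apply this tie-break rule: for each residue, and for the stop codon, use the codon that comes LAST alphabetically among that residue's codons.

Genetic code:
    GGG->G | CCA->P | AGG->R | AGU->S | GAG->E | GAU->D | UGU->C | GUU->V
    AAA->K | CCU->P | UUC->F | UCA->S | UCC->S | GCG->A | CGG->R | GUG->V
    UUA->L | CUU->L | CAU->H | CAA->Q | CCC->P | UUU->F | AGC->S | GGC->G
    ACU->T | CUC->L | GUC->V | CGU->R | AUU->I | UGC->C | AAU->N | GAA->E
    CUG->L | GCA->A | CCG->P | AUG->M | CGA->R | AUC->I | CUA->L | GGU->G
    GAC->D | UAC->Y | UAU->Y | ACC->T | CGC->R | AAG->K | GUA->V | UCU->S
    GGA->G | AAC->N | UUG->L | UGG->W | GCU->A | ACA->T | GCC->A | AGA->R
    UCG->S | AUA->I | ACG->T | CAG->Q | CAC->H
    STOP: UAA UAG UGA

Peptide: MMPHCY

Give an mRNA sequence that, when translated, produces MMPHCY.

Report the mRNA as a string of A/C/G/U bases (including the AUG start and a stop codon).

Answer: mRNA: AUGAUGCCUCAUUGUUAUUGA

Derivation:
residue 1: M -> AUG (start codon)
residue 2: M -> AUG (only codon)
residue 3: P codons sorted = CCA,CCC,CCG,CCU -> pick last = CCU
residue 4: H codons sorted = CAC,CAU -> pick last = CAU
residue 5: C codons sorted = UGC,UGU -> pick last = UGU
residue 6: Y codons sorted = UAC,UAU -> pick last = UAU
terminator: stop codons sorted = UAA,UAG,UGA -> pick last = UGA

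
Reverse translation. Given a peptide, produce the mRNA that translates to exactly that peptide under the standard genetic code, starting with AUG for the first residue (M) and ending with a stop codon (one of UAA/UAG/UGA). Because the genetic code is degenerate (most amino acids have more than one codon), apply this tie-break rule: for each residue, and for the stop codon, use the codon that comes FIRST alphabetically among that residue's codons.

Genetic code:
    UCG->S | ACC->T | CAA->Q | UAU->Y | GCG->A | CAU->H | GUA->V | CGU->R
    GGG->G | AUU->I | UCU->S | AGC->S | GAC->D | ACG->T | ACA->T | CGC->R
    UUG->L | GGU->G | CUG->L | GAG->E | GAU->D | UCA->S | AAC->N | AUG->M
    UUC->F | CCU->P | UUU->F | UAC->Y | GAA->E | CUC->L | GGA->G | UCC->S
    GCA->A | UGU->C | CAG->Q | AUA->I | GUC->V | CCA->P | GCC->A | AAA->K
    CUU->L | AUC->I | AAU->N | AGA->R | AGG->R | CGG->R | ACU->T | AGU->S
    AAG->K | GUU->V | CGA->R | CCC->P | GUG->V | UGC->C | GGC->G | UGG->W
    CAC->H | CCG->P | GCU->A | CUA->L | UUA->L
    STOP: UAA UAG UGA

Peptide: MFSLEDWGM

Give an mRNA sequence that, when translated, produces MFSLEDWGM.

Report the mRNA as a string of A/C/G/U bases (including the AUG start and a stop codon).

residue 1: M -> AUG (start codon)
residue 2: F codons sorted = UUC,UUU -> pick first = UUC
residue 3: S codons sorted = AGC,AGU,UCA,UCC,UCG,UCU -> pick first = AGC
residue 4: L codons sorted = CUA,CUC,CUG,CUU,UUA,UUG -> pick first = CUA
residue 5: E codons sorted = GAA,GAG -> pick first = GAA
residue 6: D codons sorted = GAC,GAU -> pick first = GAC
residue 7: W -> UGG (only codon)
residue 8: G codons sorted = GGA,GGC,GGG,GGU -> pick first = GGA
residue 9: M -> AUG (only codon)
terminator: stop codons sorted = UAA,UAG,UGA -> pick first = UAA

Answer: mRNA: AUGUUCAGCCUAGAAGACUGGGGAAUGUAA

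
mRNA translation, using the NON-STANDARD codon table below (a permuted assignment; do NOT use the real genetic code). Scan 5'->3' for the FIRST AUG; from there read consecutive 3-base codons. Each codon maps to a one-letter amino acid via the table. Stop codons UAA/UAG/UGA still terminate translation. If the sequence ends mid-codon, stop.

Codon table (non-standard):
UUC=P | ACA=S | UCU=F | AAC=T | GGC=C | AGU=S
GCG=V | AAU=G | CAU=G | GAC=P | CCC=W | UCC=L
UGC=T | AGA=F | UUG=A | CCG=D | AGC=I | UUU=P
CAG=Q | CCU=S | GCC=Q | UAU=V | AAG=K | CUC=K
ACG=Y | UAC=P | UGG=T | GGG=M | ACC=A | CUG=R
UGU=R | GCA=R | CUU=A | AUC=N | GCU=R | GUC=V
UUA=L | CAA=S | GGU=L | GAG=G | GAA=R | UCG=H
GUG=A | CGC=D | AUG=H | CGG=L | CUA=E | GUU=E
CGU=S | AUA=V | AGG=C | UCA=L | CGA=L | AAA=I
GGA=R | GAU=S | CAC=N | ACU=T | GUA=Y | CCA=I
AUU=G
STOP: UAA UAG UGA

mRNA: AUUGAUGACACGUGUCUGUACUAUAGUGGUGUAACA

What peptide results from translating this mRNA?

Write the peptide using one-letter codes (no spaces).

start AUG at pos 4
pos 4: AUG -> H; peptide=H
pos 7: ACA -> S; peptide=HS
pos 10: CGU -> S; peptide=HSS
pos 13: GUC -> V; peptide=HSSV
pos 16: UGU -> R; peptide=HSSVR
pos 19: ACU -> T; peptide=HSSVRT
pos 22: AUA -> V; peptide=HSSVRTV
pos 25: GUG -> A; peptide=HSSVRTVA
pos 28: GUG -> A; peptide=HSSVRTVAA
pos 31: UAA -> STOP

Answer: HSSVRTVAA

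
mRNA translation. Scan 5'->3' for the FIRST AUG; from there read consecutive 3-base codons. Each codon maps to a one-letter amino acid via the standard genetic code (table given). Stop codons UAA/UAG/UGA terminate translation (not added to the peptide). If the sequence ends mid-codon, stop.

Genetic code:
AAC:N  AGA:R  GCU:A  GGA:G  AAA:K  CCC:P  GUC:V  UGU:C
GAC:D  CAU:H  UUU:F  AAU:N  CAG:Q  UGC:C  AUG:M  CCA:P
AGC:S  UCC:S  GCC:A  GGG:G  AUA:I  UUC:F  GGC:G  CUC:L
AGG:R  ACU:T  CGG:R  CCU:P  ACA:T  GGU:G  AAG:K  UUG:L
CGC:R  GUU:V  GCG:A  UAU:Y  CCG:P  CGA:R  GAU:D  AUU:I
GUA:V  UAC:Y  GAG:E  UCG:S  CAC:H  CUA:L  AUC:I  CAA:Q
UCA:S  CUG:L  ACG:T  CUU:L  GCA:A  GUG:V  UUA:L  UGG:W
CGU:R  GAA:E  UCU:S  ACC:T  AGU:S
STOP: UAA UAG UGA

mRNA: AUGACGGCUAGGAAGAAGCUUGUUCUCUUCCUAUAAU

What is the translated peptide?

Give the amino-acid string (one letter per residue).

start AUG at pos 0
pos 0: AUG -> M; peptide=M
pos 3: ACG -> T; peptide=MT
pos 6: GCU -> A; peptide=MTA
pos 9: AGG -> R; peptide=MTAR
pos 12: AAG -> K; peptide=MTARK
pos 15: AAG -> K; peptide=MTARKK
pos 18: CUU -> L; peptide=MTARKKL
pos 21: GUU -> V; peptide=MTARKKLV
pos 24: CUC -> L; peptide=MTARKKLVL
pos 27: UUC -> F; peptide=MTARKKLVLF
pos 30: CUA -> L; peptide=MTARKKLVLFL
pos 33: UAA -> STOP

Answer: MTARKKLVLFL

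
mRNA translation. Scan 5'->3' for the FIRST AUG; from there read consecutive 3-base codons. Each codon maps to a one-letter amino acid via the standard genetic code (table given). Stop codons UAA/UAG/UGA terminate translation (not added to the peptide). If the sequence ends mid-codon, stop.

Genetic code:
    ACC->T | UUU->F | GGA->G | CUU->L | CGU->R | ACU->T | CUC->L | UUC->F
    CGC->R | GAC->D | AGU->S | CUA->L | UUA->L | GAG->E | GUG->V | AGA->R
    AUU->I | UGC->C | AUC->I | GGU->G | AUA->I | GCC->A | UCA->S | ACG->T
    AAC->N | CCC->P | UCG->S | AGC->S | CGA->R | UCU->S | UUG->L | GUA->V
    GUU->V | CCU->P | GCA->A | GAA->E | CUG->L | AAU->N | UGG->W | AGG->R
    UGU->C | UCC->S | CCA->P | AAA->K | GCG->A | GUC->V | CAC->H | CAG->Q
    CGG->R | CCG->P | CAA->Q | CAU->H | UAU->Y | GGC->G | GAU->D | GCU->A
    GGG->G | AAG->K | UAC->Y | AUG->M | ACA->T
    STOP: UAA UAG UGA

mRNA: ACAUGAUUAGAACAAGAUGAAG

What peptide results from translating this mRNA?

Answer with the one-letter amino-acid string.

Answer: MIRTR

Derivation:
start AUG at pos 2
pos 2: AUG -> M; peptide=M
pos 5: AUU -> I; peptide=MI
pos 8: AGA -> R; peptide=MIR
pos 11: ACA -> T; peptide=MIRT
pos 14: AGA -> R; peptide=MIRTR
pos 17: UGA -> STOP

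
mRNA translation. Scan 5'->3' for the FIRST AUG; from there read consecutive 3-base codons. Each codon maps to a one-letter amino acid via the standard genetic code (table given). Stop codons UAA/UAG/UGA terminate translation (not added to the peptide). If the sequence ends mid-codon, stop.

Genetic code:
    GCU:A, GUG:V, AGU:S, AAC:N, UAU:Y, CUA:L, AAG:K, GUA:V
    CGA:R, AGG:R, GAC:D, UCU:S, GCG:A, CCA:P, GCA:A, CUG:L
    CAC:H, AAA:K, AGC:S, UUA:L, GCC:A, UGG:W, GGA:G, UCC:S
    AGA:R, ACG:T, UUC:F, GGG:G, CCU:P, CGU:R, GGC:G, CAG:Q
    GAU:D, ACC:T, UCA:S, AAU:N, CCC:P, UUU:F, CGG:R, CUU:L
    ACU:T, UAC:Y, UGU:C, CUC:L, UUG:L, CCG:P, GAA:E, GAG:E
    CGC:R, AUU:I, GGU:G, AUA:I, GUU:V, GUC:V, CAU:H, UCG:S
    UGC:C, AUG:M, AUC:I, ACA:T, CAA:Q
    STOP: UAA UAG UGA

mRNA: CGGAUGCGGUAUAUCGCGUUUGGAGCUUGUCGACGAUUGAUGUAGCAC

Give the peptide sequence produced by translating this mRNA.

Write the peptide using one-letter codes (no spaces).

start AUG at pos 3
pos 3: AUG -> M; peptide=M
pos 6: CGG -> R; peptide=MR
pos 9: UAU -> Y; peptide=MRY
pos 12: AUC -> I; peptide=MRYI
pos 15: GCG -> A; peptide=MRYIA
pos 18: UUU -> F; peptide=MRYIAF
pos 21: GGA -> G; peptide=MRYIAFG
pos 24: GCU -> A; peptide=MRYIAFGA
pos 27: UGU -> C; peptide=MRYIAFGAC
pos 30: CGA -> R; peptide=MRYIAFGACR
pos 33: CGA -> R; peptide=MRYIAFGACRR
pos 36: UUG -> L; peptide=MRYIAFGACRRL
pos 39: AUG -> M; peptide=MRYIAFGACRRLM
pos 42: UAG -> STOP

Answer: MRYIAFGACRRLM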